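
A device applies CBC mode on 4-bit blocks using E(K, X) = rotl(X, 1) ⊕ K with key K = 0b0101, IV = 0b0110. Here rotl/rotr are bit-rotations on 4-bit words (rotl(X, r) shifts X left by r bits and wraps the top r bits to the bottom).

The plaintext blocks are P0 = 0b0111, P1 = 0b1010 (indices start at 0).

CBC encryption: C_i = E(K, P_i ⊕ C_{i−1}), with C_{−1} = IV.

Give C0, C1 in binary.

C0 = 0b0111, C1 = 0b1110

C0: P0 ⊕ 0b0110 = 0b0001; E(K, 0b0001) = 0b0111.
C1: P1 ⊕ 0b0111 = 0b1101; E(K, 0b1101) = 0b1110.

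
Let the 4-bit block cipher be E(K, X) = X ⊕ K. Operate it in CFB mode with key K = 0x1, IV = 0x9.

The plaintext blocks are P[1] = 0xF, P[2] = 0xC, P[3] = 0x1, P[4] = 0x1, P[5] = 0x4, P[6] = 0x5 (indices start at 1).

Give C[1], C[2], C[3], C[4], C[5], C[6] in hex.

CFB encryption: C_i = P_i ⊕ E(K, C_{i−1}), with C_{0} = IV.
C[1]: E(K, 0x9) = 0x8; 0xF ⊕ 0x8 = 0x7.
C[2]: E(K, 0x7) = 0x6; 0xC ⊕ 0x6 = 0xA.
C[3]: E(K, 0xA) = 0xB; 0x1 ⊕ 0xB = 0xA.
C[4]: E(K, 0xA) = 0xB; 0x1 ⊕ 0xB = 0xA.
C[5]: E(K, 0xA) = 0xB; 0x4 ⊕ 0xB = 0xF.
C[6]: E(K, 0xF) = 0xE; 0x5 ⊕ 0xE = 0xB.

C[1] = 0x7, C[2] = 0xA, C[3] = 0xA, C[4] = 0xA, C[5] = 0xF, C[6] = 0xB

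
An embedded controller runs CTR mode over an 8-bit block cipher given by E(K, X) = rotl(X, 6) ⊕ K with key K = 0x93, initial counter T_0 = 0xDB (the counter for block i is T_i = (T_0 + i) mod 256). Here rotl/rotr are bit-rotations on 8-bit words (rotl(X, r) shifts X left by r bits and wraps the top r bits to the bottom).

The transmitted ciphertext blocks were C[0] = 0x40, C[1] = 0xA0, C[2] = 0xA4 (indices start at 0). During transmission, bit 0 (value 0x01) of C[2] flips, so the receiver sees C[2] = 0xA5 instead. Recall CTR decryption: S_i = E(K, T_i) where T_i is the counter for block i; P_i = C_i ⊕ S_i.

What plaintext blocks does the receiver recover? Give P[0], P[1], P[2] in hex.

P[0] = 0x25, P[1] = 0x04, P[2] = 0x41

Only C[2] changed, to 0xA5. In CTR, a change in C_i flips the same bit in P_i only; the keystream is unaffected. Decrypting the received ciphertext:
P[0]: T = 0xDB, S = E(K, T) = 0x65; 0x40 ⊕ 0x65 = 0x25.
P[1]: T = 0xDC, S = E(K, T) = 0xA4; 0xA0 ⊕ 0xA4 = 0x04.
P[2]: T = 0xDD, S = E(K, T) = 0xE4; 0xA5 ⊕ 0xE4 = 0x41.
Blocks that differ from the original plaintext: P[2].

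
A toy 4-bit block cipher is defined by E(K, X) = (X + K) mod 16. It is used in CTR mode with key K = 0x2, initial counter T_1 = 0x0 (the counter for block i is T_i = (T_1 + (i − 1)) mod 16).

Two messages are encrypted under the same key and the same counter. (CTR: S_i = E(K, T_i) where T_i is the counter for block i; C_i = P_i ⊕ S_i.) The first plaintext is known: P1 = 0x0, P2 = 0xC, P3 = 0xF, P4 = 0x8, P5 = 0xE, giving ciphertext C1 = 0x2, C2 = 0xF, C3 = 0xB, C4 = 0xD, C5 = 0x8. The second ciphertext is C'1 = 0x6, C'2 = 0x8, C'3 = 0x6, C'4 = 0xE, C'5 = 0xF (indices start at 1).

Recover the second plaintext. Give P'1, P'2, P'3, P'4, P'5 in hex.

In CTR with a reused counter, both messages share the same keystream S_i, so C_i ⊕ C'_i = P_i ⊕ P'_i and thus P'_i = P_i ⊕ C_i ⊕ C'_i.
P'1: 0x0 ⊕ 0x2 ⊕ 0x6 = 0x4.
P'2: 0xC ⊕ 0xF ⊕ 0x8 = 0xB.
P'3: 0xF ⊕ 0xB ⊕ 0x6 = 0x2.
P'4: 0x8 ⊕ 0xD ⊕ 0xE = 0xB.
P'5: 0xE ⊕ 0x8 ⊕ 0xF = 0x9.

P'1 = 0x4, P'2 = 0xB, P'3 = 0x2, P'4 = 0xB, P'5 = 0x9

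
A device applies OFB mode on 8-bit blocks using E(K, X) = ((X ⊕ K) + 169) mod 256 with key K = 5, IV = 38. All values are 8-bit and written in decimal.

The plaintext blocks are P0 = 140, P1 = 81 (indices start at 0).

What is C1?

C1 = 35

OFB encryption: S_i = E(K, S_{i−1}) with S_{−1} = IV; C_i = P_i ⊕ S_i.
C0: S = E(K, 38) = 204; 140 ⊕ 204 = 64.
C1: S = E(K, 204) = 114; 81 ⊕ 114 = 35.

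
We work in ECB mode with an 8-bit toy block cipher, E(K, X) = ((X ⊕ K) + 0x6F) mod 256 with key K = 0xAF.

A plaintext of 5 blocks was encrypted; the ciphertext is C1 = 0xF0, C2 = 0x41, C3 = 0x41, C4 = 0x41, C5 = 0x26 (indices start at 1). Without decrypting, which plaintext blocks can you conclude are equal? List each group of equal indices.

P2 = P3 = P4

ECB encrypts each block independently with the same key, so equal ciphertext blocks imply equal plaintext blocks.
C2 = C3 = C4 = 0x41, so P2 = P3 = P4.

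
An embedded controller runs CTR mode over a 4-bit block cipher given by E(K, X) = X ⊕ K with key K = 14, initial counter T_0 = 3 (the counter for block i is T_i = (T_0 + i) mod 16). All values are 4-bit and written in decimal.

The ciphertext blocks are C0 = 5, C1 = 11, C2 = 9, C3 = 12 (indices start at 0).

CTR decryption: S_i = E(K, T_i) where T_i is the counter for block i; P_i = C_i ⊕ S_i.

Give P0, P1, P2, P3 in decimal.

P0: T = 3, S = E(K, T) = 13; 5 ⊕ 13 = 8.
P1: T = 4, S = E(K, T) = 10; 11 ⊕ 10 = 1.
P2: T = 5, S = E(K, T) = 11; 9 ⊕ 11 = 2.
P3: T = 6, S = E(K, T) = 8; 12 ⊕ 8 = 4.

P0 = 8, P1 = 1, P2 = 2, P3 = 4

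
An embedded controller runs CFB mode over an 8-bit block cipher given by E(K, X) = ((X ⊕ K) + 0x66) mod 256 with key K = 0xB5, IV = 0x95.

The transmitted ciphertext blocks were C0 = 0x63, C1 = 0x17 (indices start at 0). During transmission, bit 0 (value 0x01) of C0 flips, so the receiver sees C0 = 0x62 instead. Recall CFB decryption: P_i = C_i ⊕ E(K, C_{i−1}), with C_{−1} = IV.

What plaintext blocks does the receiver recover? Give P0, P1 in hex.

Only C0 changed, to 0x62. In CFB, a change in C_i flips the same bit in P_i and garbles P_{i+1}. Decrypting the received ciphertext:
P0: E(K, 0x95) = 0x86; 0x62 ⊕ 0x86 = 0xE4.
P1: E(K, 0x62) = 0x3D; 0x17 ⊕ 0x3D = 0x2A.
Blocks that differ from the original plaintext: P0, P1.

P0 = 0xE4, P1 = 0x2A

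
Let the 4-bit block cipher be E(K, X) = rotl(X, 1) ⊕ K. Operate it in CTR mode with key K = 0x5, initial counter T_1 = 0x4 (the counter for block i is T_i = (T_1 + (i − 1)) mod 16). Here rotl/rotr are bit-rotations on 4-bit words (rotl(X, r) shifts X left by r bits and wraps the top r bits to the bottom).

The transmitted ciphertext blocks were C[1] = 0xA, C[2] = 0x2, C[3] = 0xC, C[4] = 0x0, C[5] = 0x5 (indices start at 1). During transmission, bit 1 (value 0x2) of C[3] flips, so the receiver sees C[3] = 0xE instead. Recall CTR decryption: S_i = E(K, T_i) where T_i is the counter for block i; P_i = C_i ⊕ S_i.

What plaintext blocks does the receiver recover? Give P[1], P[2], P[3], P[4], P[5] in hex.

P[1] = 0x7, P[2] = 0xD, P[3] = 0x7, P[4] = 0xB, P[5] = 0x1

Only C[3] changed, to 0xE. In CTR, a change in C_i flips the same bit in P_i only; the keystream is unaffected. Decrypting the received ciphertext:
P[1]: T = 0x4, S = E(K, T) = 0xD; 0xA ⊕ 0xD = 0x7.
P[2]: T = 0x5, S = E(K, T) = 0xF; 0x2 ⊕ 0xF = 0xD.
P[3]: T = 0x6, S = E(K, T) = 0x9; 0xE ⊕ 0x9 = 0x7.
P[4]: T = 0x7, S = E(K, T) = 0xB; 0x0 ⊕ 0xB = 0xB.
P[5]: T = 0x8, S = E(K, T) = 0x4; 0x5 ⊕ 0x4 = 0x1.
Blocks that differ from the original plaintext: P[3].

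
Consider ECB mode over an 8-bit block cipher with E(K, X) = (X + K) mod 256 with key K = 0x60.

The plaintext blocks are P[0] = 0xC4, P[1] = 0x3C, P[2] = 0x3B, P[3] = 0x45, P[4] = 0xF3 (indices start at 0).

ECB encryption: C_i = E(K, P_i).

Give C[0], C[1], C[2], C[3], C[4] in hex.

C[0]: E(K, 0xC4) = 0x24.
C[1]: E(K, 0x3C) = 0x9C.
C[2]: E(K, 0x3B) = 0x9B.
C[3]: E(K, 0x45) = 0xA5.
C[4]: E(K, 0xF3) = 0x53.

C[0] = 0x24, C[1] = 0x9C, C[2] = 0x9B, C[3] = 0xA5, C[4] = 0x53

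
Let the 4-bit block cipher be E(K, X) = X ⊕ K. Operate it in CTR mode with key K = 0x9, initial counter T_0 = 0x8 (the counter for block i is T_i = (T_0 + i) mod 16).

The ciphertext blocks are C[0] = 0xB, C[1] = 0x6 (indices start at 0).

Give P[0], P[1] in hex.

CTR decryption: S_i = E(K, T_i) where T_i is the counter for block i; P_i = C_i ⊕ S_i.
P[0]: T = 0x8, S = E(K, T) = 0x1; 0xB ⊕ 0x1 = 0xA.
P[1]: T = 0x9, S = E(K, T) = 0x0; 0x6 ⊕ 0x0 = 0x6.

P[0] = 0xA, P[1] = 0x6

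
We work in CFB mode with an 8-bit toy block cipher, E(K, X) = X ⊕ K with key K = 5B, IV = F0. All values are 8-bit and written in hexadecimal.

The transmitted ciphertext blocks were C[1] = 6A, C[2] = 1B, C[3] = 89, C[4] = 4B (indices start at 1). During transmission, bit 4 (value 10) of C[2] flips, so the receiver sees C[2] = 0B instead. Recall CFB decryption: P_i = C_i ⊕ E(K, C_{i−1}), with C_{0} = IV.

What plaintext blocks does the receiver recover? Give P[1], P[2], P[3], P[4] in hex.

P[1] = C1, P[2] = 3A, P[3] = D9, P[4] = 99

Only C[2] changed, to 0B. In CFB, a change in C_i flips the same bit in P_i and garbles P_{i+1}. Decrypting the received ciphertext:
P[1]: E(K, F0) = AB; 6A ⊕ AB = C1.
P[2]: E(K, 6A) = 31; 0B ⊕ 31 = 3A.
P[3]: E(K, 0B) = 50; 89 ⊕ 50 = D9.
P[4]: E(K, 89) = D2; 4B ⊕ D2 = 99.
Blocks that differ from the original plaintext: P[2], P[3].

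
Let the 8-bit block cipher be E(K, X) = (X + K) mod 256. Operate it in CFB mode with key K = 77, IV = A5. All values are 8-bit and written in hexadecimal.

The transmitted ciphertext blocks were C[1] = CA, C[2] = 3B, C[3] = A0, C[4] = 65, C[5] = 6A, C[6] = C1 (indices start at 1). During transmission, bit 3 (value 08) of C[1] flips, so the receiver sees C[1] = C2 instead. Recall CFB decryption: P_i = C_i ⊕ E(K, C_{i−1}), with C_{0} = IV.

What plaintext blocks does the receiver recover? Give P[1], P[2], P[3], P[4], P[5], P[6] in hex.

Only C[1] changed, to C2. In CFB, a change in C_i flips the same bit in P_i and garbles P_{i+1}. Decrypting the received ciphertext:
P[1]: E(K, A5) = 1C; C2 ⊕ 1C = DE.
P[2]: E(K, C2) = 39; 3B ⊕ 39 = 02.
P[3]: E(K, 3B) = B2; A0 ⊕ B2 = 12.
P[4]: E(K, A0) = 17; 65 ⊕ 17 = 72.
P[5]: E(K, 65) = DC; 6A ⊕ DC = B6.
P[6]: E(K, 6A) = E1; C1 ⊕ E1 = 20.
Blocks that differ from the original plaintext: P[1], P[2].

P[1] = DE, P[2] = 02, P[3] = 12, P[4] = 72, P[5] = B6, P[6] = 20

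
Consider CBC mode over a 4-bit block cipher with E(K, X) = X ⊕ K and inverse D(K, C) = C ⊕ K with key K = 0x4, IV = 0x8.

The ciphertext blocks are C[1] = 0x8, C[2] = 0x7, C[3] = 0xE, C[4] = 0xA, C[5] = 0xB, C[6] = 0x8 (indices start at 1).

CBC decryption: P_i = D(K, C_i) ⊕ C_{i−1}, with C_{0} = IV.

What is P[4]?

P[4] = 0x0

P[4]: D(K, 0xA) = 0xE; 0xE ⊕ 0xE = 0x0.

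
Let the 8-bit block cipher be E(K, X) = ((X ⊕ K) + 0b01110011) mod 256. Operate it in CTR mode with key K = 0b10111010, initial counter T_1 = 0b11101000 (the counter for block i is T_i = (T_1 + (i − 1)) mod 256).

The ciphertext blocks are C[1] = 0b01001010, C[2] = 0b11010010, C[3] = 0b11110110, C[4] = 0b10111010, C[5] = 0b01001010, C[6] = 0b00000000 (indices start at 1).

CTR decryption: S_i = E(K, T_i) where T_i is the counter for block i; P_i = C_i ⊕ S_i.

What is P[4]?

P[4] = 0b01111110

P[4]: T = 0b11101011, S = E(K, T) = 0b11000100; 0b10111010 ⊕ 0b11000100 = 0b01111110.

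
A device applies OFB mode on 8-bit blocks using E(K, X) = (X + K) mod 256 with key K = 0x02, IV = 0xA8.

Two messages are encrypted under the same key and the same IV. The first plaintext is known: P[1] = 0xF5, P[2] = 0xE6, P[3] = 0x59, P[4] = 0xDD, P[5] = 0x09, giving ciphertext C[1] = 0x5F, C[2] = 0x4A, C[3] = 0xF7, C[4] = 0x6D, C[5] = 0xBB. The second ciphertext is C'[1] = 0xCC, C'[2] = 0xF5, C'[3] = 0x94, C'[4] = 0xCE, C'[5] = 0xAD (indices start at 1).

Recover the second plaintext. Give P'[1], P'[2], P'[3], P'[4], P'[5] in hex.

In OFB with a reused IV, both messages share the same keystream S_i, so C_i ⊕ C'_i = P_i ⊕ P'_i and thus P'_i = P_i ⊕ C_i ⊕ C'_i.
P'[1]: 0xF5 ⊕ 0x5F ⊕ 0xCC = 0x66.
P'[2]: 0xE6 ⊕ 0x4A ⊕ 0xF5 = 0x59.
P'[3]: 0x59 ⊕ 0xF7 ⊕ 0x94 = 0x3A.
P'[4]: 0xDD ⊕ 0x6D ⊕ 0xCE = 0x7E.
P'[5]: 0x09 ⊕ 0xBB ⊕ 0xAD = 0x1F.

P'[1] = 0x66, P'[2] = 0x59, P'[3] = 0x3A, P'[4] = 0x7E, P'[5] = 0x1F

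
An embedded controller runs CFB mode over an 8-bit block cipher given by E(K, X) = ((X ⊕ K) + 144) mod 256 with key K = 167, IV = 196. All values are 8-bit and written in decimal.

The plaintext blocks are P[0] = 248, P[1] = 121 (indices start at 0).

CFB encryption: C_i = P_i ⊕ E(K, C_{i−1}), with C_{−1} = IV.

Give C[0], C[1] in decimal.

C[0] = 11, C[1] = 69

C[0]: E(K, 196) = 243; 248 ⊕ 243 = 11.
C[1]: E(K, 11) = 60; 121 ⊕ 60 = 69.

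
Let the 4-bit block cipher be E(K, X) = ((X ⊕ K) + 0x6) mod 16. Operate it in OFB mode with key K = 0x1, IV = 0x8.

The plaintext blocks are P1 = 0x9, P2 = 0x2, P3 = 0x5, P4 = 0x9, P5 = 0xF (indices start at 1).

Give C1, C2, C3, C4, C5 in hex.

C1 = 0x6, C2 = 0x6, C3 = 0xE, C4 = 0x9, C5 = 0x8

OFB encryption: S_i = E(K, S_{i−1}) with S_{0} = IV; C_i = P_i ⊕ S_i.
C1: S = E(K, 0x8) = 0xF; 0x9 ⊕ 0xF = 0x6.
C2: S = E(K, 0xF) = 0x4; 0x2 ⊕ 0x4 = 0x6.
C3: S = E(K, 0x4) = 0xB; 0x5 ⊕ 0xB = 0xE.
C4: S = E(K, 0xB) = 0x0; 0x9 ⊕ 0x0 = 0x9.
C5: S = E(K, 0x0) = 0x7; 0xF ⊕ 0x7 = 0x8.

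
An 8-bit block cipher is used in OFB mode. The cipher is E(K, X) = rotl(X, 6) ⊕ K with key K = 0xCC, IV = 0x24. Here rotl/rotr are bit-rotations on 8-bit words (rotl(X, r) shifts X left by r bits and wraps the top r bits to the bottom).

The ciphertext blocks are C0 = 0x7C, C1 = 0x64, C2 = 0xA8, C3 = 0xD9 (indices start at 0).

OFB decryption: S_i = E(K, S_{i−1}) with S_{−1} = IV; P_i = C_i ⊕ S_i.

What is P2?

P2 = 0x0B

P0: S = E(K, 0x24) = 0xC5; 0x7C ⊕ 0xC5 = 0xB9.
P1: S = E(K, 0xC5) = 0xBD; 0x64 ⊕ 0xBD = 0xD9.
P2: S = E(K, 0xBD) = 0xA3; 0xA8 ⊕ 0xA3 = 0x0B.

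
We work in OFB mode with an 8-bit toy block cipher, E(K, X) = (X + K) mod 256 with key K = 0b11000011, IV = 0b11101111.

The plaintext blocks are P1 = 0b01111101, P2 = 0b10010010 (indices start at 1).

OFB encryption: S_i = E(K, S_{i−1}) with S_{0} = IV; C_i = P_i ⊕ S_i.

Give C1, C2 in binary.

C1 = 0b11001111, C2 = 0b11100111

C1: S = E(K, 0b11101111) = 0b10110010; 0b01111101 ⊕ 0b10110010 = 0b11001111.
C2: S = E(K, 0b10110010) = 0b01110101; 0b10010010 ⊕ 0b01110101 = 0b11100111.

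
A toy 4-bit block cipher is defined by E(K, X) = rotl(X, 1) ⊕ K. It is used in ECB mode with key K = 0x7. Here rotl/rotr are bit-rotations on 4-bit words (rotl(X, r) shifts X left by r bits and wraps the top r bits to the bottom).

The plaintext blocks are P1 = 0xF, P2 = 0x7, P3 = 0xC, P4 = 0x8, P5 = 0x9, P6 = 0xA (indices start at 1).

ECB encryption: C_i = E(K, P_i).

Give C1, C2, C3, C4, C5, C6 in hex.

C1 = 0x8, C2 = 0x9, C3 = 0xE, C4 = 0x6, C5 = 0x4, C6 = 0x2

C1: E(K, 0xF) = 0x8.
C2: E(K, 0x7) = 0x9.
C3: E(K, 0xC) = 0xE.
C4: E(K, 0x8) = 0x6.
C5: E(K, 0x9) = 0x4.
C6: E(K, 0xA) = 0x2.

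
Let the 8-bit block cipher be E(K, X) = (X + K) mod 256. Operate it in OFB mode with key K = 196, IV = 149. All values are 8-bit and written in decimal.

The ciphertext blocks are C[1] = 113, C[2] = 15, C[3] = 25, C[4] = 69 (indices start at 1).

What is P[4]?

P[4] = 224

OFB decryption: S_i = E(K, S_{i−1}) with S_{0} = IV; P_i = C_i ⊕ S_i.
P[1]: S = E(K, 149) = 89; 113 ⊕ 89 = 40.
P[2]: S = E(K, 89) = 29; 15 ⊕ 29 = 18.
P[3]: S = E(K, 29) = 225; 25 ⊕ 225 = 248.
P[4]: S = E(K, 225) = 165; 69 ⊕ 165 = 224.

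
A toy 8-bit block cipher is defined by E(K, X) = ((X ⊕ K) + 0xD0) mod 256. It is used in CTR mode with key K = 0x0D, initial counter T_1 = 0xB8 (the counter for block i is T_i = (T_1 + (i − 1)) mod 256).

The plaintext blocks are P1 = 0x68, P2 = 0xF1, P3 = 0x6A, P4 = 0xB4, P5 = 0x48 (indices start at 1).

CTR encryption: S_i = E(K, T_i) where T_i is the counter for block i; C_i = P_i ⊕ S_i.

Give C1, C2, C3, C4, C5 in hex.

C1 = 0xED, C2 = 0x75, C3 = 0xED, C4 = 0x32, C5 = 0xC9

C1: T = 0xB8, S = E(K, T) = 0x85; 0x68 ⊕ 0x85 = 0xED.
C2: T = 0xB9, S = E(K, T) = 0x84; 0xF1 ⊕ 0x84 = 0x75.
C3: T = 0xBA, S = E(K, T) = 0x87; 0x6A ⊕ 0x87 = 0xED.
C4: T = 0xBB, S = E(K, T) = 0x86; 0xB4 ⊕ 0x86 = 0x32.
C5: T = 0xBC, S = E(K, T) = 0x81; 0x48 ⊕ 0x81 = 0xC9.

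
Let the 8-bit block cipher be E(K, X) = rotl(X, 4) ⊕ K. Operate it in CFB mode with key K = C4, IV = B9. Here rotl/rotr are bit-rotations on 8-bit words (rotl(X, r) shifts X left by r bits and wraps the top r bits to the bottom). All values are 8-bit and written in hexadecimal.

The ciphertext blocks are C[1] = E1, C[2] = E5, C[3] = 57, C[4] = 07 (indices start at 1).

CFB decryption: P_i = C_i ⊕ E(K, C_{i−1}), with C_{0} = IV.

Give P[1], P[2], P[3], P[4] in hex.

P[1] = BE, P[2] = 3F, P[3] = CD, P[4] = B6

P[1]: E(K, B9) = 5F; E1 ⊕ 5F = BE.
P[2]: E(K, E1) = DA; E5 ⊕ DA = 3F.
P[3]: E(K, E5) = 9A; 57 ⊕ 9A = CD.
P[4]: E(K, 57) = B1; 07 ⊕ B1 = B6.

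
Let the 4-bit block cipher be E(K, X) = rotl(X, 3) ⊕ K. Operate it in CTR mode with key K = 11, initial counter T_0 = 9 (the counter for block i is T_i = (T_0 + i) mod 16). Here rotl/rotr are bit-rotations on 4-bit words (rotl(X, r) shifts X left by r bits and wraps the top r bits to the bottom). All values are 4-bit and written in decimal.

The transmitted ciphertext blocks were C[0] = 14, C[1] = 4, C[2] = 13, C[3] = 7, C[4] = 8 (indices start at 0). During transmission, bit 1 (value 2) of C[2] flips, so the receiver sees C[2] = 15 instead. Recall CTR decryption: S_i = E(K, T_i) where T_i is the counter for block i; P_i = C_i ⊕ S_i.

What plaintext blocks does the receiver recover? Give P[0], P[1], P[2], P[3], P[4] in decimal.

Only C[2] changed, to 15. In CTR, a change in C_i flips the same bit in P_i only; the keystream is unaffected. Decrypting the received ciphertext:
P[0]: T = 9, S = E(K, T) = 7; 14 ⊕ 7 = 9.
P[1]: T = 10, S = E(K, T) = 14; 4 ⊕ 14 = 10.
P[2]: T = 11, S = E(K, T) = 6; 15 ⊕ 6 = 9.
P[3]: T = 12, S = E(K, T) = 13; 7 ⊕ 13 = 10.
P[4]: T = 13, S = E(K, T) = 5; 8 ⊕ 5 = 13.
Blocks that differ from the original plaintext: P[2].

P[0] = 9, P[1] = 10, P[2] = 9, P[3] = 10, P[4] = 13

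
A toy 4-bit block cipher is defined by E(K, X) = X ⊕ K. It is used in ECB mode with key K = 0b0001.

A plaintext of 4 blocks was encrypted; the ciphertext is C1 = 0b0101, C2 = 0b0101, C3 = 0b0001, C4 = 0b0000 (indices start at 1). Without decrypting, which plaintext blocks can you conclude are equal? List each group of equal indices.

ECB encrypts each block independently with the same key, so equal ciphertext blocks imply equal plaintext blocks.
C1 = C2 = 0b0101, so P1 = P2.

P1 = P2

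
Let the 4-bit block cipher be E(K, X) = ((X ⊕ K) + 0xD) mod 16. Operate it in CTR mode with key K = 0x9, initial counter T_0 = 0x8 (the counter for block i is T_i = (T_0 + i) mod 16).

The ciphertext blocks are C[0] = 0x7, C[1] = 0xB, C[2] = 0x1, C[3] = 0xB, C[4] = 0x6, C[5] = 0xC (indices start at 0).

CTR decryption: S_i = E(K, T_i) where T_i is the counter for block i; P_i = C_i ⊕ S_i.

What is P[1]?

P[1]: T = 0x9, S = E(K, T) = 0xD; 0xB ⊕ 0xD = 0x6.

P[1] = 0x6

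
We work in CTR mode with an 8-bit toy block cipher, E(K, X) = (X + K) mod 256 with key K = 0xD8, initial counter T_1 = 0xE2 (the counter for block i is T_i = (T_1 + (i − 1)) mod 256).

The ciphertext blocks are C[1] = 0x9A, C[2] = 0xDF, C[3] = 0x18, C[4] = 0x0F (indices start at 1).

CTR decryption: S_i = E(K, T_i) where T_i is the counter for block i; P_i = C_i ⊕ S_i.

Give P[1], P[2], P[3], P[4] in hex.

P[1]: T = 0xE2, S = E(K, T) = 0xBA; 0x9A ⊕ 0xBA = 0x20.
P[2]: T = 0xE3, S = E(K, T) = 0xBB; 0xDF ⊕ 0xBB = 0x64.
P[3]: T = 0xE4, S = E(K, T) = 0xBC; 0x18 ⊕ 0xBC = 0xA4.
P[4]: T = 0xE5, S = E(K, T) = 0xBD; 0x0F ⊕ 0xBD = 0xB2.

P[1] = 0x20, P[2] = 0x64, P[3] = 0xA4, P[4] = 0xB2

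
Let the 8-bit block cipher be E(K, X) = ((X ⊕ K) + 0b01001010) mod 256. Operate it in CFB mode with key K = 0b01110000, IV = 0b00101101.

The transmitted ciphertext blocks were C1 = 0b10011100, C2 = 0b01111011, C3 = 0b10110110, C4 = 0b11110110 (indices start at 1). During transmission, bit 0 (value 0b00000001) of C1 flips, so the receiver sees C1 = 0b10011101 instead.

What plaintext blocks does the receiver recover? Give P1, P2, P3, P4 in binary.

P1 = 0b00111010, P2 = 0b01001100, P3 = 0b11100011, P4 = 0b11100110

CFB decryption: P_i = C_i ⊕ E(K, C_{i−1}), with C_{0} = IV.
Only C1 changed, to 0b10011101. In CFB, a change in C_i flips the same bit in P_i and garbles P_{i+1}. Decrypting the received ciphertext:
P1: E(K, 0b00101101) = 0b10100111; 0b10011101 ⊕ 0b10100111 = 0b00111010.
P2: E(K, 0b10011101) = 0b00110111; 0b01111011 ⊕ 0b00110111 = 0b01001100.
P3: E(K, 0b01111011) = 0b01010101; 0b10110110 ⊕ 0b01010101 = 0b11100011.
P4: E(K, 0b10110110) = 0b00010000; 0b11110110 ⊕ 0b00010000 = 0b11100110.
Blocks that differ from the original plaintext: P1, P2.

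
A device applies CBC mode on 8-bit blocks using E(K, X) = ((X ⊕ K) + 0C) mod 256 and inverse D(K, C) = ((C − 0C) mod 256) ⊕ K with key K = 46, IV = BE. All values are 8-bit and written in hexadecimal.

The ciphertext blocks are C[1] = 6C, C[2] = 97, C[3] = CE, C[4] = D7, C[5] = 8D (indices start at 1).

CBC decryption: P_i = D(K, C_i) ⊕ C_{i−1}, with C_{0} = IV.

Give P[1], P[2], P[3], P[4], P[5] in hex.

P[1]: D(K, 6C) = 26; 26 ⊕ BE = 98.
P[2]: D(K, 97) = CD; CD ⊕ 6C = A1.
P[3]: D(K, CE) = 84; 84 ⊕ 97 = 13.
P[4]: D(K, D7) = 8D; 8D ⊕ CE = 43.
P[5]: D(K, 8D) = C7; C7 ⊕ D7 = 10.

P[1] = 98, P[2] = A1, P[3] = 13, P[4] = 43, P[5] = 10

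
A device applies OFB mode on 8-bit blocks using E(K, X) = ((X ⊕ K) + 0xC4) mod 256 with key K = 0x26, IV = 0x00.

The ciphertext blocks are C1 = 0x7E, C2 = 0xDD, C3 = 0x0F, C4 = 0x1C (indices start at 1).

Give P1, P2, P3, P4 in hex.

P1 = 0x94, P2 = 0x4D, P3 = 0x75, P4 = 0x3C

OFB decryption: S_i = E(K, S_{i−1}) with S_{0} = IV; P_i = C_i ⊕ S_i.
P1: S = E(K, 0x00) = 0xEA; 0x7E ⊕ 0xEA = 0x94.
P2: S = E(K, 0xEA) = 0x90; 0xDD ⊕ 0x90 = 0x4D.
P3: S = E(K, 0x90) = 0x7A; 0x0F ⊕ 0x7A = 0x75.
P4: S = E(K, 0x7A) = 0x20; 0x1C ⊕ 0x20 = 0x3C.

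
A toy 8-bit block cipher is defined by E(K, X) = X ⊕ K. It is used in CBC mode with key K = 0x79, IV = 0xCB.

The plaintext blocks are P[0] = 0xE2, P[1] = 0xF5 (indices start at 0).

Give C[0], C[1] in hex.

C[0] = 0x50, C[1] = 0xDC

CBC encryption: C_i = E(K, P_i ⊕ C_{i−1}), with C_{−1} = IV.
C[0]: P[0] ⊕ 0xCB = 0x29; E(K, 0x29) = 0x50.
C[1]: P[1] ⊕ 0x50 = 0xA5; E(K, 0xA5) = 0xDC.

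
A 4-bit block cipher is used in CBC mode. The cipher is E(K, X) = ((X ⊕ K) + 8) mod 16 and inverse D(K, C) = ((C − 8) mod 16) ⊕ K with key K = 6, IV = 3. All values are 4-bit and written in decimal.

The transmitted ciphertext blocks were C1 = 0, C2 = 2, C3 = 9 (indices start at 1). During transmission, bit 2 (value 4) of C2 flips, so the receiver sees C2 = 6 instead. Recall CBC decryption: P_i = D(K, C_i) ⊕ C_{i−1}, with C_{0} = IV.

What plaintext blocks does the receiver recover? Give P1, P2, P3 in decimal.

Only C2 changed, to 6. In CBC, a change in C_i garbles P_i and flips the same bit in P_{i+1}. Decrypting the received ciphertext:
P1: D(K, 0) = 14; 14 ⊕ 3 = 13.
P2: D(K, 6) = 8; 8 ⊕ 0 = 8.
P3: D(K, 9) = 7; 7 ⊕ 6 = 1.
Blocks that differ from the original plaintext: P2, P3.

P1 = 13, P2 = 8, P3 = 1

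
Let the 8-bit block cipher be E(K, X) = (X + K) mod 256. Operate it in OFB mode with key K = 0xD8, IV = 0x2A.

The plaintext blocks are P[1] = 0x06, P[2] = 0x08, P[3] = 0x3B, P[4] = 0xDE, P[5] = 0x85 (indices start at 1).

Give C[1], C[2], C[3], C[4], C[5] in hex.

OFB encryption: S_i = E(K, S_{i−1}) with S_{0} = IV; C_i = P_i ⊕ S_i.
C[1]: S = E(K, 0x2A) = 0x02; 0x06 ⊕ 0x02 = 0x04.
C[2]: S = E(K, 0x02) = 0xDA; 0x08 ⊕ 0xDA = 0xD2.
C[3]: S = E(K, 0xDA) = 0xB2; 0x3B ⊕ 0xB2 = 0x89.
C[4]: S = E(K, 0xB2) = 0x8A; 0xDE ⊕ 0x8A = 0x54.
C[5]: S = E(K, 0x8A) = 0x62; 0x85 ⊕ 0x62 = 0xE7.

C[1] = 0x04, C[2] = 0xD2, C[3] = 0x89, C[4] = 0x54, C[5] = 0xE7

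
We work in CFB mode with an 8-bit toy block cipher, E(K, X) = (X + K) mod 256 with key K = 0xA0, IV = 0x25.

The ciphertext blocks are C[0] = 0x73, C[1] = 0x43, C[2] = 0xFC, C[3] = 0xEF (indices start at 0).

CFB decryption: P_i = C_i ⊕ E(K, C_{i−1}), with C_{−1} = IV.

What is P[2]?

P[2] = 0x1F

P[2]: E(K, 0x43) = 0xE3; 0xFC ⊕ 0xE3 = 0x1F.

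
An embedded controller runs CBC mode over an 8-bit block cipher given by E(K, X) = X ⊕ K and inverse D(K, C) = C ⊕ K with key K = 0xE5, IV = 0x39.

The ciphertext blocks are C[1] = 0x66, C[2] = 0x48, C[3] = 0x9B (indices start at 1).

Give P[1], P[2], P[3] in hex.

CBC decryption: P_i = D(K, C_i) ⊕ C_{i−1}, with C_{0} = IV.
P[1]: D(K, 0x66) = 0x83; 0x83 ⊕ 0x39 = 0xBA.
P[2]: D(K, 0x48) = 0xAD; 0xAD ⊕ 0x66 = 0xCB.
P[3]: D(K, 0x9B) = 0x7E; 0x7E ⊕ 0x48 = 0x36.

P[1] = 0xBA, P[2] = 0xCB, P[3] = 0x36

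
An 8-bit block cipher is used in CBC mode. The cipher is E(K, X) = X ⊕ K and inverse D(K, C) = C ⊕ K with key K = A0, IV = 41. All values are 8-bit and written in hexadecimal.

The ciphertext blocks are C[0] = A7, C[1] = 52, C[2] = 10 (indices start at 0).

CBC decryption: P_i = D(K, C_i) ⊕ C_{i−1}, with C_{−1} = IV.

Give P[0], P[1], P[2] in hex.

P[0]: D(K, A7) = 07; 07 ⊕ 41 = 46.
P[1]: D(K, 52) = F2; F2 ⊕ A7 = 55.
P[2]: D(K, 10) = B0; B0 ⊕ 52 = E2.

P[0] = 46, P[1] = 55, P[2] = E2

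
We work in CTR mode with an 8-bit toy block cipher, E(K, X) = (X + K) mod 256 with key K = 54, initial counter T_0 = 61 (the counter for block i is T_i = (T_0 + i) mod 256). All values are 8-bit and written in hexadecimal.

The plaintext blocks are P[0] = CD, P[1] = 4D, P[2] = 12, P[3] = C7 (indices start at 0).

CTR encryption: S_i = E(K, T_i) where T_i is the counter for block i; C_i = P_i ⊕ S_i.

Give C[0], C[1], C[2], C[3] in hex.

C[0] = 78, C[1] = FB, C[2] = A5, C[3] = 7F

C[0]: T = 61, S = E(K, T) = B5; CD ⊕ B5 = 78.
C[1]: T = 62, S = E(K, T) = B6; 4D ⊕ B6 = FB.
C[2]: T = 63, S = E(K, T) = B7; 12 ⊕ B7 = A5.
C[3]: T = 64, S = E(K, T) = B8; C7 ⊕ B8 = 7F.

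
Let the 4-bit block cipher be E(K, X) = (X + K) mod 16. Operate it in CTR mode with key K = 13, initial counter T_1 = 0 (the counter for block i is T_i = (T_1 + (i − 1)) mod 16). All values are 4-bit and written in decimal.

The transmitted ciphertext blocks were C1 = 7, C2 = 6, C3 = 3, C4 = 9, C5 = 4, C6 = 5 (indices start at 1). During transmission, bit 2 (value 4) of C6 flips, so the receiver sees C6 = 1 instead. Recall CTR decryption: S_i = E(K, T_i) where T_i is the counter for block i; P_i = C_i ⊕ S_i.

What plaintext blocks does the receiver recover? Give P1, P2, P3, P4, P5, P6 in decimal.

P1 = 10, P2 = 8, P3 = 12, P4 = 9, P5 = 5, P6 = 3

Only C6 changed, to 1. In CTR, a change in C_i flips the same bit in P_i only; the keystream is unaffected. Decrypting the received ciphertext:
P1: T = 0, S = E(K, T) = 13; 7 ⊕ 13 = 10.
P2: T = 1, S = E(K, T) = 14; 6 ⊕ 14 = 8.
P3: T = 2, S = E(K, T) = 15; 3 ⊕ 15 = 12.
P4: T = 3, S = E(K, T) = 0; 9 ⊕ 0 = 9.
P5: T = 4, S = E(K, T) = 1; 4 ⊕ 1 = 5.
P6: T = 5, S = E(K, T) = 2; 1 ⊕ 2 = 3.
Blocks that differ from the original plaintext: P6.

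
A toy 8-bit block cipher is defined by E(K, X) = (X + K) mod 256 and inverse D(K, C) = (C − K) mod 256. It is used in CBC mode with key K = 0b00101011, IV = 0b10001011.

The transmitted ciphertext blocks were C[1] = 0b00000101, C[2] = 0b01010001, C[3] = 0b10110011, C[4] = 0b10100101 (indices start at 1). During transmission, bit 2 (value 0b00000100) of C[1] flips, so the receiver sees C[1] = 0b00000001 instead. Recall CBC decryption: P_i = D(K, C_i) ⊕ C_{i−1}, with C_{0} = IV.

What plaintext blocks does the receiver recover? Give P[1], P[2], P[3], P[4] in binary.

P[1] = 0b01011101, P[2] = 0b00100111, P[3] = 0b11011001, P[4] = 0b11001001

Only C[1] changed, to 0b00000001. In CBC, a change in C_i garbles P_i and flips the same bit in P_{i+1}. Decrypting the received ciphertext:
P[1]: D(K, 0b00000001) = 0b11010110; 0b11010110 ⊕ 0b10001011 = 0b01011101.
P[2]: D(K, 0b01010001) = 0b00100110; 0b00100110 ⊕ 0b00000001 = 0b00100111.
P[3]: D(K, 0b10110011) = 0b10001000; 0b10001000 ⊕ 0b01010001 = 0b11011001.
P[4]: D(K, 0b10100101) = 0b01111010; 0b01111010 ⊕ 0b10110011 = 0b11001001.
Blocks that differ from the original plaintext: P[1], P[2].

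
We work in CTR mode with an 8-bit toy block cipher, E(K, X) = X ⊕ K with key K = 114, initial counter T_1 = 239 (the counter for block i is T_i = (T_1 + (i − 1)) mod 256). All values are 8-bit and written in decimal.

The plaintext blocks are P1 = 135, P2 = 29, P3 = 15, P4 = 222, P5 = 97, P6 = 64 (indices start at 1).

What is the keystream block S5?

129

CTR encryption: S_i = E(K, T_i) where T_i is the counter for block i; C_i = P_i ⊕ S_i.
C1: T = 239, S = E(K, T) = 157; 135 ⊕ 157 = 26.
C2: T = 240, S = E(K, T) = 130; 29 ⊕ 130 = 159.
C3: T = 241, S = E(K, T) = 131; 15 ⊕ 131 = 140.
C4: T = 242, S = E(K, T) = 128; 222 ⊕ 128 = 94.
C5: T = 243, S = E(K, T) = 129; 97 ⊕ 129 = 224.
So S5 = 129.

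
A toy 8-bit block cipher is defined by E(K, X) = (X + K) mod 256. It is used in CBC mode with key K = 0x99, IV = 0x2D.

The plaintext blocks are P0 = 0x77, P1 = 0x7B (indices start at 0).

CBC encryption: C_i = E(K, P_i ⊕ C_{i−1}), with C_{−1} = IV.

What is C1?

C0: P0 ⊕ 0x2D = 0x5A; E(K, 0x5A) = 0xF3.
C1: P1 ⊕ 0xF3 = 0x88; E(K, 0x88) = 0x21.

C1 = 0x21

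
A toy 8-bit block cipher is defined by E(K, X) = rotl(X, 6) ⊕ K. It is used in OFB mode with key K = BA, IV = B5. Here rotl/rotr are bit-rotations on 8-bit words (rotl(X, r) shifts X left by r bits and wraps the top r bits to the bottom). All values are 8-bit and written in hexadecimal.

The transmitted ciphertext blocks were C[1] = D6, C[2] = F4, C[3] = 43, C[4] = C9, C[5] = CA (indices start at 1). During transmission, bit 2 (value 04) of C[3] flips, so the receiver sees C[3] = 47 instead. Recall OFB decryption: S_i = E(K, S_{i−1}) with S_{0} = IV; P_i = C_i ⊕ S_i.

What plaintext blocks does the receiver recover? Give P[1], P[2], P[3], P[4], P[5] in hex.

P[1] = 01, P[2] = BB, P[3] = 2E, P[4] = 29, P[5] = 48

Only C[3] changed, to 47. In OFB, a change in C_i flips the same bit in P_i only; the keystream is unaffected. Decrypting the received ciphertext:
P[1]: S = E(K, B5) = D7; D6 ⊕ D7 = 01.
P[2]: S = E(K, D7) = 4F; F4 ⊕ 4F = BB.
P[3]: S = E(K, 4F) = 69; 47 ⊕ 69 = 2E.
P[4]: S = E(K, 69) = E0; C9 ⊕ E0 = 29.
P[5]: S = E(K, E0) = 82; CA ⊕ 82 = 48.
Blocks that differ from the original plaintext: P[3].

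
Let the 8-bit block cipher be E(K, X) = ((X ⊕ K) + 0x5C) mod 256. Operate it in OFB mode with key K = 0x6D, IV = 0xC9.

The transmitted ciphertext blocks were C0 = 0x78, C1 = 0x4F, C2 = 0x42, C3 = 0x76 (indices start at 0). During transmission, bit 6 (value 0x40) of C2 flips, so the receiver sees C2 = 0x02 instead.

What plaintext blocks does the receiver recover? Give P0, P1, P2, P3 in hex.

OFB decryption: S_i = E(K, S_{i−1}) with S_{−1} = IV; P_i = C_i ⊕ S_i.
Only C2 changed, to 0x02. In OFB, a change in C_i flips the same bit in P_i only; the keystream is unaffected. Decrypting the received ciphertext:
P0: S = E(K, 0xC9) = 0x00; 0x78 ⊕ 0x00 = 0x78.
P1: S = E(K, 0x00) = 0xC9; 0x4F ⊕ 0xC9 = 0x86.
P2: S = E(K, 0xC9) = 0x00; 0x02 ⊕ 0x00 = 0x02.
P3: S = E(K, 0x00) = 0xC9; 0x76 ⊕ 0xC9 = 0xBF.
Blocks that differ from the original plaintext: P2.

P0 = 0x78, P1 = 0x86, P2 = 0x02, P3 = 0xBF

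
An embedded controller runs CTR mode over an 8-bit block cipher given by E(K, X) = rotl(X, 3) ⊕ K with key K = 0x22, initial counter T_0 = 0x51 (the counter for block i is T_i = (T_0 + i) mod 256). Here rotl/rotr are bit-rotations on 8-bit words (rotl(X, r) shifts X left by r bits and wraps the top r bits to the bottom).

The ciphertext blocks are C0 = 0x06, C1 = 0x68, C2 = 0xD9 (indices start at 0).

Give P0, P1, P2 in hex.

P0 = 0xAE, P1 = 0xD8, P2 = 0x61

CTR decryption: S_i = E(K, T_i) where T_i is the counter for block i; P_i = C_i ⊕ S_i.
P0: T = 0x51, S = E(K, T) = 0xA8; 0x06 ⊕ 0xA8 = 0xAE.
P1: T = 0x52, S = E(K, T) = 0xB0; 0x68 ⊕ 0xB0 = 0xD8.
P2: T = 0x53, S = E(K, T) = 0xB8; 0xD9 ⊕ 0xB8 = 0x61.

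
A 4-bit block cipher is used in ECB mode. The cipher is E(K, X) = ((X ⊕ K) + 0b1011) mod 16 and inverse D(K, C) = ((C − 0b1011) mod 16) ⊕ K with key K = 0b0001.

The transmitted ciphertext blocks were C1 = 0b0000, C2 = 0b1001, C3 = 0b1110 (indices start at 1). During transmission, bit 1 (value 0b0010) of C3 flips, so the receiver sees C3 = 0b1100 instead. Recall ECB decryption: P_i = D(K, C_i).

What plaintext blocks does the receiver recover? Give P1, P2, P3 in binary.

Only C3 changed, to 0b1100. In ECB, a change in C_i affects only P_i. Decrypting the received ciphertext:
P1: D(K, 0b0000) = 0b0100.
P2: D(K, 0b1001) = 0b1111.
P3: D(K, 0b1100) = 0b0000.
Blocks that differ from the original plaintext: P3.

P1 = 0b0100, P2 = 0b1111, P3 = 0b0000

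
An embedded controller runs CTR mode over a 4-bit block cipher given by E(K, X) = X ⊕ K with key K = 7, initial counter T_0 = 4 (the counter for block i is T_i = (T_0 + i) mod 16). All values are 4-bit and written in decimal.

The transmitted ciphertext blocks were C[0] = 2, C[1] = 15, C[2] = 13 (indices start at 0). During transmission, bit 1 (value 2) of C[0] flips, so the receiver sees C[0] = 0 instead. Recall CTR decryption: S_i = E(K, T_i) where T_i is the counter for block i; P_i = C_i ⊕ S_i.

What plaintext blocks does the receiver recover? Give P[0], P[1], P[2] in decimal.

P[0] = 3, P[1] = 13, P[2] = 12

Only C[0] changed, to 0. In CTR, a change in C_i flips the same bit in P_i only; the keystream is unaffected. Decrypting the received ciphertext:
P[0]: T = 4, S = E(K, T) = 3; 0 ⊕ 3 = 3.
P[1]: T = 5, S = E(K, T) = 2; 15 ⊕ 2 = 13.
P[2]: T = 6, S = E(K, T) = 1; 13 ⊕ 1 = 12.
Blocks that differ from the original plaintext: P[0].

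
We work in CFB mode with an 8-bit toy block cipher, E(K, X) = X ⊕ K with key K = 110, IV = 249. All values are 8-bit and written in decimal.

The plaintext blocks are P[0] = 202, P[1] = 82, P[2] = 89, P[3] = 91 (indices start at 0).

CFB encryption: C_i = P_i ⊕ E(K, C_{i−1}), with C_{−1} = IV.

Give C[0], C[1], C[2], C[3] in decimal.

C[0]: E(K, 249) = 151; 202 ⊕ 151 = 93.
C[1]: E(K, 93) = 51; 82 ⊕ 51 = 97.
C[2]: E(K, 97) = 15; 89 ⊕ 15 = 86.
C[3]: E(K, 86) = 56; 91 ⊕ 56 = 99.

C[0] = 93, C[1] = 97, C[2] = 86, C[3] = 99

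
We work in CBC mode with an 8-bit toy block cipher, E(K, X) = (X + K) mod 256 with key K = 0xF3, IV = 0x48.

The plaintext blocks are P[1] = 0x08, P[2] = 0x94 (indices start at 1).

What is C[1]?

CBC encryption: C_i = E(K, P_i ⊕ C_{i−1}), with C_{0} = IV.
C[1]: P[1] ⊕ 0x48 = 0x40; E(K, 0x40) = 0x33.

C[1] = 0x33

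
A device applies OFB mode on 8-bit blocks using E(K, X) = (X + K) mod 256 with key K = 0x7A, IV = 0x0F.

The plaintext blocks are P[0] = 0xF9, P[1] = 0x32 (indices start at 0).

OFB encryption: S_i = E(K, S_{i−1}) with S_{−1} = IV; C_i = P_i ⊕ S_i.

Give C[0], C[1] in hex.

C[0]: S = E(K, 0x0F) = 0x89; 0xF9 ⊕ 0x89 = 0x70.
C[1]: S = E(K, 0x89) = 0x03; 0x32 ⊕ 0x03 = 0x31.

C[0] = 0x70, C[1] = 0x31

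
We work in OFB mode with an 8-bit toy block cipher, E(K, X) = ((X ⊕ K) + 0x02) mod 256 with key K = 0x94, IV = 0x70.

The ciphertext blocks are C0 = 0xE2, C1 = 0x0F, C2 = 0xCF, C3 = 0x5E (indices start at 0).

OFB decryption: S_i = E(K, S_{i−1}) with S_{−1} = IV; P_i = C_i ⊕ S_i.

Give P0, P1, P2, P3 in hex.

P0: S = E(K, 0x70) = 0xE6; 0xE2 ⊕ 0xE6 = 0x04.
P1: S = E(K, 0xE6) = 0x74; 0x0F ⊕ 0x74 = 0x7B.
P2: S = E(K, 0x74) = 0xE2; 0xCF ⊕ 0xE2 = 0x2D.
P3: S = E(K, 0xE2) = 0x78; 0x5E ⊕ 0x78 = 0x26.

P0 = 0x04, P1 = 0x7B, P2 = 0x2D, P3 = 0x26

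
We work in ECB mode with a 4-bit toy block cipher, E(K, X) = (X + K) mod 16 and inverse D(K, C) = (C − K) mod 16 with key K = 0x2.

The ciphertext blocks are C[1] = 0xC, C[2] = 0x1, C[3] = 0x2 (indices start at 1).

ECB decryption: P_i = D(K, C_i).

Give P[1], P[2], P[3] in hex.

P[1]: D(K, 0xC) = 0xA.
P[2]: D(K, 0x1) = 0xF.
P[3]: D(K, 0x2) = 0x0.

P[1] = 0xA, P[2] = 0xF, P[3] = 0x0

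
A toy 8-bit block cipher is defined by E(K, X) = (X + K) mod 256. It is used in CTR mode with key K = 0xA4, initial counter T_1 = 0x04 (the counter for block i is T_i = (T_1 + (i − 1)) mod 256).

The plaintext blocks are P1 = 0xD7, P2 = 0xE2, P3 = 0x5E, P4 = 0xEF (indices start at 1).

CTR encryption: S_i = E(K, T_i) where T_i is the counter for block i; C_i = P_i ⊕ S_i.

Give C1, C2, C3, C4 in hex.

C1 = 0x7F, C2 = 0x4B, C3 = 0xF4, C4 = 0x44

C1: T = 0x04, S = E(K, T) = 0xA8; 0xD7 ⊕ 0xA8 = 0x7F.
C2: T = 0x05, S = E(K, T) = 0xA9; 0xE2 ⊕ 0xA9 = 0x4B.
C3: T = 0x06, S = E(K, T) = 0xAA; 0x5E ⊕ 0xAA = 0xF4.
C4: T = 0x07, S = E(K, T) = 0xAB; 0xEF ⊕ 0xAB = 0x44.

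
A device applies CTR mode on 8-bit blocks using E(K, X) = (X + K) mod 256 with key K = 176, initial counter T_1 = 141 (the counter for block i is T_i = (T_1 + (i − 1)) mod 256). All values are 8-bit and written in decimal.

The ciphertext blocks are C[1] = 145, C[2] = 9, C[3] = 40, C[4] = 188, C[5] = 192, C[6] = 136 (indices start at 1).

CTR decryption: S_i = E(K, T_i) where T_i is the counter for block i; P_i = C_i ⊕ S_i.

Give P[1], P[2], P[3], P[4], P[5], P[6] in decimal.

P[1] = 172, P[2] = 55, P[3] = 23, P[4] = 252, P[5] = 129, P[6] = 202

P[1]: T = 141, S = E(K, T) = 61; 145 ⊕ 61 = 172.
P[2]: T = 142, S = E(K, T) = 62; 9 ⊕ 62 = 55.
P[3]: T = 143, S = E(K, T) = 63; 40 ⊕ 63 = 23.
P[4]: T = 144, S = E(K, T) = 64; 188 ⊕ 64 = 252.
P[5]: T = 145, S = E(K, T) = 65; 192 ⊕ 65 = 129.
P[6]: T = 146, S = E(K, T) = 66; 136 ⊕ 66 = 202.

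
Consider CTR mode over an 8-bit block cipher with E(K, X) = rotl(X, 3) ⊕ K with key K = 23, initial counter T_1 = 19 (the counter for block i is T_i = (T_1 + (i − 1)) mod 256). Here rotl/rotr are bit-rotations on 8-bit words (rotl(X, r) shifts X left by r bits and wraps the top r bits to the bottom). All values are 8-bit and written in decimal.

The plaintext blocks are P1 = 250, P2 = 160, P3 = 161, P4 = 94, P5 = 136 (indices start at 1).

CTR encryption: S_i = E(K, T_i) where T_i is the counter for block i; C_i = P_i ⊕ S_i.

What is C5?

C1: T = 19, S = E(K, T) = 143; 250 ⊕ 143 = 117.
C2: T = 20, S = E(K, T) = 183; 160 ⊕ 183 = 23.
C3: T = 21, S = E(K, T) = 191; 161 ⊕ 191 = 30.
C4: T = 22, S = E(K, T) = 167; 94 ⊕ 167 = 249.
C5: T = 23, S = E(K, T) = 175; 136 ⊕ 175 = 39.

C5 = 39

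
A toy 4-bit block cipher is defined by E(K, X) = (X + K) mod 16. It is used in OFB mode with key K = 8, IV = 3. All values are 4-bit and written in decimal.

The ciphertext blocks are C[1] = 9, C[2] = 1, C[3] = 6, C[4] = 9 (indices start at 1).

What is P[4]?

OFB decryption: S_i = E(K, S_{i−1}) with S_{0} = IV; P_i = C_i ⊕ S_i.
P[1]: S = E(K, 3) = 11; 9 ⊕ 11 = 2.
P[2]: S = E(K, 11) = 3; 1 ⊕ 3 = 2.
P[3]: S = E(K, 3) = 11; 6 ⊕ 11 = 13.
P[4]: S = E(K, 11) = 3; 9 ⊕ 3 = 10.

P[4] = 10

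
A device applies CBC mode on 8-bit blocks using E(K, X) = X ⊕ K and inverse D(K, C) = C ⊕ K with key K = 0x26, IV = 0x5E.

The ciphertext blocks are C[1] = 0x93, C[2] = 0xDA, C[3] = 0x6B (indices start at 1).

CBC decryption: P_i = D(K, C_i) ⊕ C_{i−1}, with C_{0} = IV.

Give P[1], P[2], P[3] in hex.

P[1] = 0xEB, P[2] = 0x6F, P[3] = 0x97

P[1]: D(K, 0x93) = 0xB5; 0xB5 ⊕ 0x5E = 0xEB.
P[2]: D(K, 0xDA) = 0xFC; 0xFC ⊕ 0x93 = 0x6F.
P[3]: D(K, 0x6B) = 0x4D; 0x4D ⊕ 0xDA = 0x97.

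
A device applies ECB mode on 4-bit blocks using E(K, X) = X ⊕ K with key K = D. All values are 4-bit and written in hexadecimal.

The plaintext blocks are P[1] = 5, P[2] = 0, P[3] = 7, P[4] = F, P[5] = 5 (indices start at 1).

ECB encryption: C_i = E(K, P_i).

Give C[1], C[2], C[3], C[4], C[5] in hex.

C[1]: E(K, 5) = 8.
C[2]: E(K, 0) = D.
C[3]: E(K, 7) = A.
C[4]: E(K, F) = 2.
C[5]: E(K, 5) = 8.

C[1] = 8, C[2] = D, C[3] = A, C[4] = 2, C[5] = 8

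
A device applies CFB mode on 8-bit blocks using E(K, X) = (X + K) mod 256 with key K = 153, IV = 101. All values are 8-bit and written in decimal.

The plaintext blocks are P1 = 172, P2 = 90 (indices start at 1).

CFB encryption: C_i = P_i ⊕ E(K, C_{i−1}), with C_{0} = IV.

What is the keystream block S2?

C1: E(K, 101) = 254; 172 ⊕ 254 = 82.
C2: E(K, 82) = 235; 90 ⊕ 235 = 177.
So S2 = 235.

235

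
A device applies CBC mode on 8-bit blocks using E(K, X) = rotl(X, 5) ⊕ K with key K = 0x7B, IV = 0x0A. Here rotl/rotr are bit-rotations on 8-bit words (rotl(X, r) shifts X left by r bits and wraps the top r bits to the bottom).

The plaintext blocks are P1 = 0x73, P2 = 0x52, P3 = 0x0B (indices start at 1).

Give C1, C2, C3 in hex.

C1 = 0x54, C2 = 0xBB, C3 = 0x6D

CBC encryption: C_i = E(K, P_i ⊕ C_{i−1}), with C_{0} = IV.
C1: P1 ⊕ 0x0A = 0x79; E(K, 0x79) = 0x54.
C2: P2 ⊕ 0x54 = 0x06; E(K, 0x06) = 0xBB.
C3: P3 ⊕ 0xBB = 0xB0; E(K, 0xB0) = 0x6D.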